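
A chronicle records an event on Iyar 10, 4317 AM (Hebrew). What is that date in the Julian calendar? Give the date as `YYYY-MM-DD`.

0557-04-25

Both dates share Julian Day Number 1924617; in the Julian calendar that is 25 April 557 CE.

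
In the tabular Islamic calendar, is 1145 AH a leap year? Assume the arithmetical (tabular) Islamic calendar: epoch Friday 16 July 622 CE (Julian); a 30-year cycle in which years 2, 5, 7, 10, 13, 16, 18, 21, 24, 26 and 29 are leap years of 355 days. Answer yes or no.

Year 1145 AH is year 5 of its 30-year cycle; leap positions are 2, 5, 7, 10, 13, 16, 18, 21, 24, 26, 29, so it is a leap year (355 days).

yes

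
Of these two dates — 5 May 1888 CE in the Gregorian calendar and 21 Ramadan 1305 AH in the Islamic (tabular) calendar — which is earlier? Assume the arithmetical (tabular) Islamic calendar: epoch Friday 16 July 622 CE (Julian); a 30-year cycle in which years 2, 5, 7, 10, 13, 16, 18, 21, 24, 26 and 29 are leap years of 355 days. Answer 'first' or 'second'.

first

The two dates have Julian Day Numbers 2410763 and 2410790 respectively.
Since 2410763 < 2410790, the first date comes first.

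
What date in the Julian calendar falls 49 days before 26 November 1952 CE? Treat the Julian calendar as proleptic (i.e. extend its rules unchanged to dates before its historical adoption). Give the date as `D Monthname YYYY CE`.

Counting 49 days back from JDN 2434356 reaches JDN 2434307, which is 8 October 1952 CE.

8 October 1952 CE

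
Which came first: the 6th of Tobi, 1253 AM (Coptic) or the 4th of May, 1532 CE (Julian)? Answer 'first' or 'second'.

The two dates have Julian Day Numbers 2282448 and 2280745 respectively.
Since 2280745 < 2282448, the second date comes first.

second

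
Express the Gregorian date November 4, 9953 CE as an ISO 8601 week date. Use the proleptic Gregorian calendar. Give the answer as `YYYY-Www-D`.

The weekday is Wednesday (ISO weekday 3).
That Wednesday belongs to ISO week 45 of ISO year 9953.

9953-W45-3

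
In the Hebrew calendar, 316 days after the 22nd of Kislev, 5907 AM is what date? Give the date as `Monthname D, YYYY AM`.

Tishrei 13, 5908 AM

The starting date is JDN 2505199; 2505199 + 316 = 2505515.
JDN 2505515 corresponds to Tishrei 13, 5908 AM.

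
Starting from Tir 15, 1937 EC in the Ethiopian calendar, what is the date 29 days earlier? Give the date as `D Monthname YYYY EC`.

JDN of Tir 15, 1937 EC = 2431479.
2431479 − 29 = 2431450.
JDN 2431450 in the Ethiopian calendar is 16 Tahsas 1937 EC.

16 Tahsas 1937 EC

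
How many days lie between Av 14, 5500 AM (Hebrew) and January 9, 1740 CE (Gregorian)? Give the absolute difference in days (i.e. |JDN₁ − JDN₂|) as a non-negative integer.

211

JDN of the first date = 2356801.
JDN of the second date = 2356590.
|2356590 − 2356801| = 211.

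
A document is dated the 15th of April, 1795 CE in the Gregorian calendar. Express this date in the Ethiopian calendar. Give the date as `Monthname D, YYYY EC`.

Miyazya 9, 1787 EC

Julian Day Number of the source date = 2376775.
Converting JDN 2376775 to the Ethiopian calendar gives 9 Miyazya 1787 EC.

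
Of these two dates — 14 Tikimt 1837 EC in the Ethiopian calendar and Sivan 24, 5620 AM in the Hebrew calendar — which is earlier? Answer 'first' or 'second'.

The two dates have Julian Day Numbers 2394863 and 2400576 respectively.
Since 2394863 < 2400576, the first date comes first.

first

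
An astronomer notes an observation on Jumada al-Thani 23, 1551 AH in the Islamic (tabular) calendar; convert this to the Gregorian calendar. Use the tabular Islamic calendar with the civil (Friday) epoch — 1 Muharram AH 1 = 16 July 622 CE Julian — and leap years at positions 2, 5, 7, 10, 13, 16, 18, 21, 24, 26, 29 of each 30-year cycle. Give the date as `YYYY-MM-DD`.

Julian Day Number of the source date = 2497878.
Converting JDN 2497878 to the Gregorian calendar gives 9 November 2126 CE.

2126-11-09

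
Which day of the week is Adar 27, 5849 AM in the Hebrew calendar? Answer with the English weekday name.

Wednesday

Equivalently 9 March 2089 Gregorian, JDN 2484120.
2484120 ≡ 2 (mod 7); counting from Monday = 0 gives Wednesday.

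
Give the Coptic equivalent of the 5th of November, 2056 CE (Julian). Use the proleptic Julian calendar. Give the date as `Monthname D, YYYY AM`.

The source date corresponds to 18 November 2056 in the Gregorian calendar (JDN 2472321).
That day falls on 9 Hathor 1773 AM in the Coptic calendar.

Hathor 9, 1773 AM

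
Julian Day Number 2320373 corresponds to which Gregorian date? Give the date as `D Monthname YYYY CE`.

11 November 1640 CE

Counting from JDN 2299161 = 15 Oct 1582 gives an offset of 21212 days.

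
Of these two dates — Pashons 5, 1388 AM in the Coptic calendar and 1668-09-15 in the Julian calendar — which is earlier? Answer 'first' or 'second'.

second

First date → JDN 2331876; second date → JDN 2330553.
JDN 2330553 < JDN 2331876, so the second date is earlier.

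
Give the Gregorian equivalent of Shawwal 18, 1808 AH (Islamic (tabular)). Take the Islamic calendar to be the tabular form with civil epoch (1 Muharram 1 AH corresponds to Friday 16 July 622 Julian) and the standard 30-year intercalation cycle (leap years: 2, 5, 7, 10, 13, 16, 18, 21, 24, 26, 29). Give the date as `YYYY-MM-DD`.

2376-07-07

Both dates share Julian Day Number 2589064; in the Gregorian calendar that is 7 July 2376 CE.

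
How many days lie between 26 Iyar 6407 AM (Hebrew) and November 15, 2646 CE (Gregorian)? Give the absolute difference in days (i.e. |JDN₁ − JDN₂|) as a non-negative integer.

190

JDN of the first date = 2688000.
JDN of the second date = 2687810.
|2687810 − 2688000| = 190.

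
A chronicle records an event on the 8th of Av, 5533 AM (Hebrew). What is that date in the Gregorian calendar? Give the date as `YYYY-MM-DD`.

1773-07-28

Both dates share Julian Day Number 2368844; in the Gregorian calendar that is 28 July 1773 CE.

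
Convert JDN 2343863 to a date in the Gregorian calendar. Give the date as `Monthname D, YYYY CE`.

JDN 2451545 is 1 Jan 2000; 2343863 is −107682 days from there.

March 6, 1705 CE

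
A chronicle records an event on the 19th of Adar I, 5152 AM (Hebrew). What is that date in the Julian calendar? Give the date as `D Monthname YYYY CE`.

Both dates share Julian Day Number 2229530; in the Julian calendar that is 14 February 1392 CE.

14 February 1392 CE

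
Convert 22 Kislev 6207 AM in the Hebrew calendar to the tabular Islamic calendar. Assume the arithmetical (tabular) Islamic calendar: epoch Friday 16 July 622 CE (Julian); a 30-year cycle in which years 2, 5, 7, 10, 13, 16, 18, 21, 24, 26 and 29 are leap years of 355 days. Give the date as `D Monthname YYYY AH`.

Julian Day Number of the source date = 2614789.
Converting JDN 2614789 to the tabular Islamic calendar gives 23 Jumada al-Awwal 1881 AH.

23 Jumada al-Awwal 1881 AH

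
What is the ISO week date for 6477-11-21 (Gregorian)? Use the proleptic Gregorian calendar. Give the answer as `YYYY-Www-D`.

6477-W46-7

The weekday is Sunday (ISO weekday 7).
That Sunday belongs to ISO week 46 of ISO year 6477.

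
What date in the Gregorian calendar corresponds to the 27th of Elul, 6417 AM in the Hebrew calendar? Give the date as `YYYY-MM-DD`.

2657-09-28

Julian Day Number of the source date = 2691780.
Converting JDN 2691780 to the Gregorian calendar gives 28 September 2657 CE.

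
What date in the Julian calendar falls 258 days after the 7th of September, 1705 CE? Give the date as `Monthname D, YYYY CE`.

Counting 258 days forward from JDN 2344059 reaches JDN 2344317, which is May 23, 1706 CE.

May 23, 1706 CE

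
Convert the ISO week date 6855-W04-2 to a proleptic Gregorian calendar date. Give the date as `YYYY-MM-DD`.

ISO week 1 of 6855 is the week containing the first Thursday of 6855.
Week 4, day 2 (Tuesday) lands on 6855-01-26.

6855-01-26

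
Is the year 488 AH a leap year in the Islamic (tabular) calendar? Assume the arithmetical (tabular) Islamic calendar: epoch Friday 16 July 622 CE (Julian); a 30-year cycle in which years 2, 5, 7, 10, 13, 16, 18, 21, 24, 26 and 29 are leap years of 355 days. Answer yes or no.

Year 488 AH is year 8 of its 30-year cycle; leap positions are 2, 5, 7, 10, 13, 16, 18, 21, 24, 26, 29, so it is a common year (354 days).

no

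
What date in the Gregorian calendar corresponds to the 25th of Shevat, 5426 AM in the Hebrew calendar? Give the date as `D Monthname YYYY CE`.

31 January 1666 CE

Both dates share Julian Day Number 2329585; in the Gregorian calendar that is 31 January 1666 CE.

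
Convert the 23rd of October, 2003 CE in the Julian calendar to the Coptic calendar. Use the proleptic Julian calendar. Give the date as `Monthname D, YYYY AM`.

Both dates share Julian Day Number 2452949; in the Coptic calendar that is 25 Paopi 1720 AM.

Paopi 25, 1720 AM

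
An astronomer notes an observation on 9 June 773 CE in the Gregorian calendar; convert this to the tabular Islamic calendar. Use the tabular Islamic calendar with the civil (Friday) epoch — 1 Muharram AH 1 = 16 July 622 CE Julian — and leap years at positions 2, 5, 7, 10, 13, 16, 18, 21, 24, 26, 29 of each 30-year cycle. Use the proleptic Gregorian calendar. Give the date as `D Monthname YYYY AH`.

9 Rajab 156 AH

Both dates share Julian Day Number 2003552; in the tabular Islamic calendar that is 9 Rajab 156 AH.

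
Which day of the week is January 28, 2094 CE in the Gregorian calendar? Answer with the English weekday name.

Thursday

JDN 2485906 mod 7 = 3, and JDN 0 was a Monday, so this is a Thursday.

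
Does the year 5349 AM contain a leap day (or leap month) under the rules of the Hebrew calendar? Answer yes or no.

no

Hebrew year 5349 is year 10 of its 19-year Metonic cycle; leap years are at positions 3, 6, 8, 11, 14, 17, 19, so it is a common year (12 months).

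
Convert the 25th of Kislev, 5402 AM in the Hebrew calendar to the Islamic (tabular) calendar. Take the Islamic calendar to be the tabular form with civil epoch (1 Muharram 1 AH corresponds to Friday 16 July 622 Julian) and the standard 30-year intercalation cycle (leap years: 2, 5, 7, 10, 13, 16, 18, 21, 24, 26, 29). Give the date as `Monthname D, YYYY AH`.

The source date corresponds to 28 November 1641 in the Gregorian calendar (JDN 2320755).
That day falls on 24 Sha'ban 1051 AH in the tabular Islamic calendar.

Sha'ban 24, 1051 AH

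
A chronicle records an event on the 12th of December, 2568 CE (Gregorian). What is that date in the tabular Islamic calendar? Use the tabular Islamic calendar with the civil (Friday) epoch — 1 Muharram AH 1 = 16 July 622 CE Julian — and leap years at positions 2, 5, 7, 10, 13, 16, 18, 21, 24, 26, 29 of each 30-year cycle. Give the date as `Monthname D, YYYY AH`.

Safar 20, 2007 AH

Julian Day Number of the source date = 2659349.
Converting JDN 2659349 to the tabular Islamic calendar gives 20 Safar 2007 AH.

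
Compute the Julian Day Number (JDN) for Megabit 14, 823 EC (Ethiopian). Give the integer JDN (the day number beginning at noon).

In the proleptic Gregorian calendar the same day is 14 March 831.
JDN 2400001 is 17 November 1858 CE (Gregorian), MJD 0; the target day is −375352 days from there, so JDN = 2024649.

2024649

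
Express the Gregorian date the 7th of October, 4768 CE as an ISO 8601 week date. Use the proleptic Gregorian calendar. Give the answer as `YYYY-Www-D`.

4768-W41-1

The weekday is Monday (ISO weekday 1).
That Monday belongs to ISO week 41 of ISO year 4768.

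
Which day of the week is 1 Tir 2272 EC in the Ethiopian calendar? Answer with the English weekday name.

Monday

This is JDN 2553824 (12 January 2280 Gregorian).
Since JDN mod 7 = 0 (0 = Monday), the day is Monday.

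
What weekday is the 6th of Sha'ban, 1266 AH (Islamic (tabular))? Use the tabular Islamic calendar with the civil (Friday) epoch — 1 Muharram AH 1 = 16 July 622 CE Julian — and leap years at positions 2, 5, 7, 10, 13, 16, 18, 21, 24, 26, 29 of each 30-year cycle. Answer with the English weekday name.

In the Gregorian calendar this is 17 June 1850 (JDN 2396926).
Since JDN mod 7 = 0 (0 = Monday), the day is Monday.

Monday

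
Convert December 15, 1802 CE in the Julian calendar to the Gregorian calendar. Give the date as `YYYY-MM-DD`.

1802-12-27

At this point the Julian calendar is 12 days behind the Gregorian.
15 December 1802 Julian + 12 days → 27 December 1802 Gregorian.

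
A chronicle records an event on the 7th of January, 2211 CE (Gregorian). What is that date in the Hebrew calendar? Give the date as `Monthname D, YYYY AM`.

Tevet 21, 5971 AM

Julian Day Number of the source date = 2528617.
Converting JDN 2528617 to the Hebrew calendar gives 21 Tevet 5971 AM.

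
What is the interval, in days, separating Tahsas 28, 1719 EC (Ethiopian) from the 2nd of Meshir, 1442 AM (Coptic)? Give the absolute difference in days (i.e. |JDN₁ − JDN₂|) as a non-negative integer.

331

First date → JDN 2351837; second date → JDN 2351506.
The interval is |2351837 − 2351506| = 331 days.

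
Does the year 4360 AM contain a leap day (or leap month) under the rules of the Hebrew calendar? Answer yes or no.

no

Hebrew year 4360 is year 9 of its 19-year Metonic cycle; leap years are at positions 3, 6, 8, 11, 14, 17, 19, so it is a common year (12 months).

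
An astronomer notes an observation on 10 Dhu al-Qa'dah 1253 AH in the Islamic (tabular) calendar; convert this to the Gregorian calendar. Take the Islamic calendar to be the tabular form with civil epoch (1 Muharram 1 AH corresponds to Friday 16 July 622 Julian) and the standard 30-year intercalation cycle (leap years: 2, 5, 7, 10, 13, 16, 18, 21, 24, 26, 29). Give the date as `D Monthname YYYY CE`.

Julian Day Number of the source date = 2392411.
Converting JDN 2392411 to the Gregorian calendar gives 5 February 1838 CE.

5 February 1838 CE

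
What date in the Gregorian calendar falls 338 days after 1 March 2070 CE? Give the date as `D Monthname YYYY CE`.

JDN of 1 March 2070 CE = 2477172.
2477172 + 338 = 2477510.
JDN 2477510 in the Gregorian calendar is 2 February 2071 CE.

2 February 2071 CE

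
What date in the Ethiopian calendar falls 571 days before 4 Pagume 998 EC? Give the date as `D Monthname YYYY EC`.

JDN of 4 Pagume 998 EC = 2088738.
2088738 − 571 = 2088167.
JDN 2088167 in the Ethiopian calendar is 8 Yekatit 997 EC.

8 Yekatit 997 EC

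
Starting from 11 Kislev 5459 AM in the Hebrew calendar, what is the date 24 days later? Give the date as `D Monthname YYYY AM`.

Counting 24 days forward from JDN 2341560 reaches JDN 2341584, which is 6 Tevet 5459 AM.

6 Tevet 5459 AM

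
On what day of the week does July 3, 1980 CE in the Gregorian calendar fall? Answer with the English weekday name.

Thursday

Since JDN mod 7 = 3 (0 = Monday), the day is Thursday.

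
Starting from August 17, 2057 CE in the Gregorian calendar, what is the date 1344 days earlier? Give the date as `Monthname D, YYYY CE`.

The starting date is JDN 2472593; 2472593 − 1344 = 2471249.
JDN 2471249 corresponds to December 12, 2053 CE.

December 12, 2053 CE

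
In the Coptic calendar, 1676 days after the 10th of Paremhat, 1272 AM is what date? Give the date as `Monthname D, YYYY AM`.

Paopi 10, 1277 AM

JDN of the 10th of Paremhat, 1272 AM = 2289452.
2289452 + 1676 = 2291128.
JDN 2291128 in the Coptic calendar is Paopi 10, 1277 AM.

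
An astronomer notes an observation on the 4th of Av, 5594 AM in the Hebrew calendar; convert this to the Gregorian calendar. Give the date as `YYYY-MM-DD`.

Both dates share Julian Day Number 2391135; in the Gregorian calendar that is 9 August 1834 CE.

1834-08-09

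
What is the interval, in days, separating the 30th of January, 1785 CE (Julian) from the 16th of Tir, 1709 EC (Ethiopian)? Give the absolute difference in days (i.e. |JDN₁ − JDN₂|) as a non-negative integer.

24856

JDN of the first date = 2373059.
JDN of the second date = 2348203.
|2348203 − 2373059| = 24856.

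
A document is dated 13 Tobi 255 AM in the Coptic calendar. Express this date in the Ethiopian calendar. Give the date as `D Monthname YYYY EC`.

The source date corresponds to 10 January 539 in the proleptic Gregorian calendar (JDN 1917935).
That day falls on 13 Tir 531 EC in the Ethiopian calendar.

13 Tir 531 EC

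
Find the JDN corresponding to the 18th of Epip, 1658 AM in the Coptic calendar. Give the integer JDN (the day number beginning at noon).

2430566

In the Gregorian calendar the same day is 25 July 1942.
JDN 2451545 is 1 January 2000 CE (Gregorian); the target day is −20979 days from there, so JDN = 2430566.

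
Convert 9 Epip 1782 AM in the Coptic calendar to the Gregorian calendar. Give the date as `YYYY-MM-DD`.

Both dates share Julian Day Number 2475848; in the Gregorian calendar that is 16 July 2066 CE.

2066-07-16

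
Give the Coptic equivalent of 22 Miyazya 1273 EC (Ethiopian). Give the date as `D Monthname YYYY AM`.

22 Parmouti 997 AM

Julian Day Number of the source date = 2189050.
Converting JDN 2189050 to the Coptic calendar gives 22 Parmouti 997 AM.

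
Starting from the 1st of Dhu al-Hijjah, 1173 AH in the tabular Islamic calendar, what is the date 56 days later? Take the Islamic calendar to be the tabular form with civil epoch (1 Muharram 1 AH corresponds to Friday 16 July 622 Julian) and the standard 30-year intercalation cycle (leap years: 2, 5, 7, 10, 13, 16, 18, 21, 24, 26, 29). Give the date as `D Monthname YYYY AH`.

28 Muharram 1174 AH

The starting date is JDN 2364083; 2364083 + 56 = 2364139.
JDN 2364139 corresponds to 28 Muharram 1174 AH.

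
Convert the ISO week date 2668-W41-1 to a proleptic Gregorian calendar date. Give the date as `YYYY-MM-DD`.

2668-10-05

ISO week 1 of 2668 is the week containing the first Thursday of 2668.
Week 41, day 1 (Monday) lands on 2668-10-05.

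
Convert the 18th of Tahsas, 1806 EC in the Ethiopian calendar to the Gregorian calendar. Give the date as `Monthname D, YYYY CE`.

December 26, 1813 CE

Both dates share Julian Day Number 2383604; in the Gregorian calendar that is 26 December 1813 CE.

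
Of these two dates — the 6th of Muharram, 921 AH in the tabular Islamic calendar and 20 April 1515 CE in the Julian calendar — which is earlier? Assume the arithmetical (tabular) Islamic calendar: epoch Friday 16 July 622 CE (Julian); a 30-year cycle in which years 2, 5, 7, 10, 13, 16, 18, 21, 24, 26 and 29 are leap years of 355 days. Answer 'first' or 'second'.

Converting both to JDN: 2274462 vs 2274521; the smaller is the first.

first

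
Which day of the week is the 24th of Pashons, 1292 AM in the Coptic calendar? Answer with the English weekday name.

Saturday

Equivalently 29 May 1576 Gregorian, JDN 2296831.
Since JDN mod 7 = 5 (0 = Monday), the day is Saturday.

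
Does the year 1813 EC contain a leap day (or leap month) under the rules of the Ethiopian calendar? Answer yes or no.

1813 mod 4 = 1; in the Ethiopian calendar a year is leap when year mod 4 = 3, so it is a common year.

no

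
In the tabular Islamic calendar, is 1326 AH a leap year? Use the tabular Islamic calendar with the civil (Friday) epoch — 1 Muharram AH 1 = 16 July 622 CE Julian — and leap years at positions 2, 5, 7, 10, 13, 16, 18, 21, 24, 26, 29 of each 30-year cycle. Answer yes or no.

Year 1326 AH is year 6 of its 30-year cycle; leap positions are 2, 5, 7, 10, 13, 16, 18, 21, 24, 26, 29, so it is a common year (354 days).

no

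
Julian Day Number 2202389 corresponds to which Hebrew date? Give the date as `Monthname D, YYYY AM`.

Cheshvan 17, 5078 AM

JDN 2202389 is 1 November 1317 in the proleptic Gregorian calendar.
In the Hebrew calendar that day is Cheshvan 17, 5078 AM.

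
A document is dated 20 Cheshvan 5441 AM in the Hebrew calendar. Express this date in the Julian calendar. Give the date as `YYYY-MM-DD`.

1680-11-02

Both dates share Julian Day Number 2334984; in the Julian calendar that is 2 November 1680 CE.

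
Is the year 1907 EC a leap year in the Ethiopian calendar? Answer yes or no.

yes

1907 mod 4 = 3; in the Ethiopian calendar a year is leap when year mod 4 = 3, so it is a leap year.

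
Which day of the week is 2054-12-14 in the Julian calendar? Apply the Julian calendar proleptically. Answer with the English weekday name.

Sunday

Equivalently 27 December 2054 Gregorian, JDN 2471629.
Since JDN mod 7 = 6 (0 = Monday), the day is Sunday.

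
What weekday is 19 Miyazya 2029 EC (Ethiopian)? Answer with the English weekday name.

Monday

This is JDN 2465176 (27 April 2037 Gregorian).
Since JDN mod 7 = 0 (0 = Monday), the day is Monday.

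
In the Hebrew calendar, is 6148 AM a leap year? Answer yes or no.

yes

Hebrew year 6148 is year 11 of its 19-year Metonic cycle; leap years are at positions 3, 6, 8, 11, 14, 17, 19, so it is a leap year (13 months).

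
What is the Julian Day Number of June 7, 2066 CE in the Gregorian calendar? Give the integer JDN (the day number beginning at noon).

2475809

JDN 2451545 is 1 January 2000 CE (Gregorian); the target day is +24264 days from there, so JDN = 2475809.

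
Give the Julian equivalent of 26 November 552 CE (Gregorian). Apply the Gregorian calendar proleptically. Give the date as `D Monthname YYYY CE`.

At this point the Julian calendar is 2 days behind the Gregorian.
26 November 552 Gregorian − 2 days → 24 November 552 Julian.

24 November 552 CE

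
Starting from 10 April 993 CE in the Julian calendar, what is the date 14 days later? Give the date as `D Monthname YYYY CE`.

24 April 993 CE

The starting date is JDN 2083851; 2083851 + 14 = 2083865.
JDN 2083865 corresponds to 24 April 993 CE.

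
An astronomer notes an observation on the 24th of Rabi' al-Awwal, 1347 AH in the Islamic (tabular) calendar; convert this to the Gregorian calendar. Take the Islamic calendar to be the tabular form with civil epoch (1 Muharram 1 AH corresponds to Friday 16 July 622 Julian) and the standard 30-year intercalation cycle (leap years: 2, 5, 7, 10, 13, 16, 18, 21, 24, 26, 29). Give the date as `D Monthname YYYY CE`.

Both dates share Julian Day Number 2425500; in the Gregorian calendar that is 10 September 1928 CE.

10 September 1928 CE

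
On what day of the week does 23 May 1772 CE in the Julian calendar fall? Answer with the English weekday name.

Equivalently 3 June 1772 Gregorian, JDN 2368424.
Since JDN mod 7 = 2 (0 = Monday), the day is Wednesday.

Wednesday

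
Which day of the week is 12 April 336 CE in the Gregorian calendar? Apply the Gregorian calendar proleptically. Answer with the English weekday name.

Sunday

JDN 1843883 mod 7 = 6, and JDN 0 was a Monday, so this is a Sunday.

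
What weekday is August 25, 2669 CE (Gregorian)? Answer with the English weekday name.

Wednesday

Since JDN mod 7 = 2 (0 = Monday), the day is Wednesday.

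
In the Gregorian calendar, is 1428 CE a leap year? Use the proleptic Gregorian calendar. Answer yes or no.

yes

1428 is divisible by 4 and not by 100, so it is a leap year.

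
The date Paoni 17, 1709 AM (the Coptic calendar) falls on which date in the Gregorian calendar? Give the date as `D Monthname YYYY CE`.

24 June 1993 CE

Both dates share Julian Day Number 2449163; in the Gregorian calendar that is 24 June 1993 CE.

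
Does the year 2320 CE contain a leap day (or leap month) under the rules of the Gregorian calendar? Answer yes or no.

yes

2320 is divisible by 4 and not by 100, so it is a leap year.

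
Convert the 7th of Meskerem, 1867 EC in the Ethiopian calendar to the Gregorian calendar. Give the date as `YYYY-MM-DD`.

Both dates share Julian Day Number 2405783; in the Gregorian calendar that is 16 September 1874 CE.

1874-09-16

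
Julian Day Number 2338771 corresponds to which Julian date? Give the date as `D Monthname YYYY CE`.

17 March 1691 CE

The Gregorian equivalent of JDN 2338771 is 27 March 1691.
In the Julian calendar that day is 17 March 1691 CE.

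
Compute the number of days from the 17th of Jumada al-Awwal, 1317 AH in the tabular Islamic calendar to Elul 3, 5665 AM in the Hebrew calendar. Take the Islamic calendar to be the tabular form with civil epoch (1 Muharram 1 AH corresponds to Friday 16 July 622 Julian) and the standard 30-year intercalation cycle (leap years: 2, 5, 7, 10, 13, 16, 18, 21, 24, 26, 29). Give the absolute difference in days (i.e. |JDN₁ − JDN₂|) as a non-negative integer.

JDN of the first date = 2414921.
JDN of the second date = 2417092.
|2417092 − 2414921| = 2171.

2171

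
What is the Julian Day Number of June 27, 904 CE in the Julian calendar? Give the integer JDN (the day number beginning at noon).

2051422

In the proleptic Gregorian calendar the same day is 2 July 904.
JDN 2400001 is 17 November 1858 CE (Gregorian), MJD 0; the target day is −348579 days from there, so JDN = 2051422.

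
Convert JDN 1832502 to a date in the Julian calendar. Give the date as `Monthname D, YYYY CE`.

The proleptic Gregorian equivalent of JDN 1832502 is 13 February 305.
In the Julian calendar that day is February 12, 305 CE.

February 12, 305 CE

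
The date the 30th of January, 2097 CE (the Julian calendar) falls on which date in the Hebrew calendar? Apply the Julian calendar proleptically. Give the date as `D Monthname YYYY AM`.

30 Shevat 5857 AM

The source date corresponds to 12 February 2097 in the Gregorian calendar (JDN 2487017).
That day falls on 30 Shevat 5857 AM in the Hebrew calendar.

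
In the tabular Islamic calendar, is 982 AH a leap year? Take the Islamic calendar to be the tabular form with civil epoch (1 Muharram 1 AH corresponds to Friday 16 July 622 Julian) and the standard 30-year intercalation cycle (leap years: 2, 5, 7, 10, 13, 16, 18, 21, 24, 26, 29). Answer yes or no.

Year 982 AH is year 22 of its 30-year cycle; leap positions are 2, 5, 7, 10, 13, 16, 18, 21, 24, 26, 29, so it is a common year (354 days).

no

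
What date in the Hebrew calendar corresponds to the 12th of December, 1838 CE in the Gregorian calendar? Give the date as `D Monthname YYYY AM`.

Both dates share Julian Day Number 2392721; in the Hebrew calendar that is 25 Kislev 5599 AM.

25 Kislev 5599 AM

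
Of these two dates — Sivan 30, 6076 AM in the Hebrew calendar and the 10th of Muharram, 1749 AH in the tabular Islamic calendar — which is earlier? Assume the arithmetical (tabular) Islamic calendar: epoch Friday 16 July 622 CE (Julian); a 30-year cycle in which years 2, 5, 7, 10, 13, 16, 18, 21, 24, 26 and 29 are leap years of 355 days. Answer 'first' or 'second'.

first

The two dates have Julian Day Numbers 2567133 and 2567882 respectively.
Since 2567133 < 2567882, the first date comes first.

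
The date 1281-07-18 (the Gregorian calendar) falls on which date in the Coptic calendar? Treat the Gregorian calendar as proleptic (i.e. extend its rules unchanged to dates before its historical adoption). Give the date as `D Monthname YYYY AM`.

17 Epip 997 AM

Julian Day Number of the source date = 2189135.
Converting JDN 2189135 to the Coptic calendar gives 17 Epip 997 AM.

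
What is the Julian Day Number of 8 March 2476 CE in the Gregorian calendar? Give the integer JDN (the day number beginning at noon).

JDN 2299161 is 15 October 1582 CE (Gregorian); the target day is +326307 days from there, so JDN = 2625468.

2625468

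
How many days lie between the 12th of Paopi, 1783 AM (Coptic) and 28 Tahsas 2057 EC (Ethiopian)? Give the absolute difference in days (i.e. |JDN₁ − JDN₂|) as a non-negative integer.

654

First date → JDN 2475946; second date → JDN 2475292.
The interval is |2475946 − 2475292| = 654 days.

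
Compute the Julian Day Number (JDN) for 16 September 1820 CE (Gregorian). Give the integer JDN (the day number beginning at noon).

2386060

JDN 2451545 is 1 January 2000 CE (Gregorian); the target day is −65485 days from there, so JDN = 2386060.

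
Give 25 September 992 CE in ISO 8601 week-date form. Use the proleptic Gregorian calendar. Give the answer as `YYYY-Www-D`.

0992-W39-2

The weekday is Tuesday (ISO weekday 2).
That Tuesday belongs to ISO week 39 of ISO year 992.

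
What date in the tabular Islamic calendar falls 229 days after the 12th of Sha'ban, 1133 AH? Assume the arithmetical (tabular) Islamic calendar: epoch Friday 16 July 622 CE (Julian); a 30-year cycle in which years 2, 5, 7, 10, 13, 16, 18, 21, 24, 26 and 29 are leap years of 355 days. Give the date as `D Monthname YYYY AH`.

Counting 229 days forward from JDN 2349801 reaches JDN 2350030, which is 5 Rabi' al-Thani 1134 AH.

5 Rabi' al-Thani 1134 AH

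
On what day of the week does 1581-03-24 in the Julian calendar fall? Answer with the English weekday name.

This is JDN 2298601 (3 April 1581 Gregorian).
Since JDN mod 7 = 4 (0 = Monday), the day is Friday.

Friday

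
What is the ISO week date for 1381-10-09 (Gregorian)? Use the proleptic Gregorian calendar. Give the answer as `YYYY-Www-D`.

1381-W41-2

The weekday is Tuesday (ISO weekday 2).
That Tuesday belongs to ISO week 41 of ISO year 1381.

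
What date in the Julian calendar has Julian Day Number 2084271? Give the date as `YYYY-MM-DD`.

The proleptic Gregorian equivalent of JDN 2084271 is 9 June 994.
In the Julian calendar that day is 0994-06-04.

0994-06-04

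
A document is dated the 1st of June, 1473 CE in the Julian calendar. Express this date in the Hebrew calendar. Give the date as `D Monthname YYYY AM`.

The source date corresponds to 10 June 1473 in the proleptic Gregorian calendar (JDN 2259223).
That day falls on 5 Sivan 5233 AM in the Hebrew calendar.

5 Sivan 5233 AM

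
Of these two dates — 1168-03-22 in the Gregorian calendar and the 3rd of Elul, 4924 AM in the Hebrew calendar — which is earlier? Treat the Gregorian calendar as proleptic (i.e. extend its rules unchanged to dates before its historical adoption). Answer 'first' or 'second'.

Converting both to JDN: 2147744 vs 2146444; the smaller is the second.

second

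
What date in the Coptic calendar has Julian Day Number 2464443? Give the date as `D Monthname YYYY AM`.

The Gregorian equivalent of JDN 2464443 is 25 April 2035.
In the Coptic calendar that day is 17 Parmouti 1751 AM.

17 Parmouti 1751 AM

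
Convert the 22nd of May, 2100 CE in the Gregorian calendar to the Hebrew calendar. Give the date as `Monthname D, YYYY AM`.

Julian Day Number of the source date = 2488211.
Converting JDN 2488211 to the Hebrew calendar gives 13 Iyar 5860 AM.

Iyar 13, 5860 AM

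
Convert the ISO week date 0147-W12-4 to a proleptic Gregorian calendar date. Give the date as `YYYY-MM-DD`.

ISO week 1 of 147 is the week containing the first Thursday of 147.
Week 12, day 4 (Thursday) lands on 0147-03-23.

0147-03-23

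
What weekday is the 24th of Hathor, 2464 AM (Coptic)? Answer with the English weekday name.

Equivalently 10 December 2747 Gregorian, JDN 2724724.
2724724 ≡ 2 (mod 7); counting from Monday = 0 gives Wednesday.

Wednesday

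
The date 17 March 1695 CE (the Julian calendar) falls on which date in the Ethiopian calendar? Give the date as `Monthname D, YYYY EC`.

Megabit 21, 1687 EC

Julian Day Number of the source date = 2340232.
Converting JDN 2340232 to the Ethiopian calendar gives 21 Megabit 1687 EC.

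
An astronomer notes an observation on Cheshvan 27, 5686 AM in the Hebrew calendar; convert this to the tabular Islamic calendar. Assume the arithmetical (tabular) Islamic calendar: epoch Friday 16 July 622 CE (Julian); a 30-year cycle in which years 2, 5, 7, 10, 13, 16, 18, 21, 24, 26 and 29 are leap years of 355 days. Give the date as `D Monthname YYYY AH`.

The source date corresponds to 14 November 1925 in the Gregorian calendar (JDN 2424469).
That day falls on 27 Rabi' al-Thani 1344 AH in the tabular Islamic calendar.

27 Rabi' al-Thani 1344 AH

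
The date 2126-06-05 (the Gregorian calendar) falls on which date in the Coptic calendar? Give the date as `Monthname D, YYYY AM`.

Pashons 27, 1842 AM

Julian Day Number of the source date = 2497721.
Converting JDN 2497721 to the Coptic calendar gives 27 Pashons 1842 AM.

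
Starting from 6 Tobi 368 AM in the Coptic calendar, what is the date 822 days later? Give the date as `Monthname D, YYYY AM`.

JDN of 6 Tobi 368 AM = 1959202.
1959202 + 822 = 1960024.
JDN 1960024 in the Coptic calendar is Parmouti 8, 370 AM.

Parmouti 8, 370 AM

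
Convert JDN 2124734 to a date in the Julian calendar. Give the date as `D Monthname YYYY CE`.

JDN 2124734 is 23 March 1105 in the proleptic Gregorian calendar.
In the Julian calendar that day is 16 March 1105 CE.

16 March 1105 CE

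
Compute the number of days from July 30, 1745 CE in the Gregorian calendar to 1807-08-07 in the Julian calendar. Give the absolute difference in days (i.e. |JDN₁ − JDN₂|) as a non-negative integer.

JDN of the first date = 2358619.
JDN of the second date = 2381283.
|2381283 − 2358619| = 22664.

22664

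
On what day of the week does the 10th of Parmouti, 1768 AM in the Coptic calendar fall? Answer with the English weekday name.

Thursday

Equivalently 18 April 2052 Gregorian, JDN 2470646.
Since JDN mod 7 = 3 (0 = Monday), the day is Thursday.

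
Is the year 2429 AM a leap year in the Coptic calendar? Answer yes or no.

2429 mod 4 = 1; in the Coptic calendar a year is leap when year mod 4 = 3, so it is a common year.

no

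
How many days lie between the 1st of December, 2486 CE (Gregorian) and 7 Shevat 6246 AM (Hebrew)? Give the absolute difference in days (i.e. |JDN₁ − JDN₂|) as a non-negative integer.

First date → JDN 2629388; second date → JDN 2629066.
The interval is |2629388 − 2629066| = 322 days.

322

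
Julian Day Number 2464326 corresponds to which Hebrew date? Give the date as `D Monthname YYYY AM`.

17 Tevet 5795 AM

JDN 2464326 is 29 December 2034 in the Gregorian calendar.
In the Hebrew calendar that day is 17 Tevet 5795 AM.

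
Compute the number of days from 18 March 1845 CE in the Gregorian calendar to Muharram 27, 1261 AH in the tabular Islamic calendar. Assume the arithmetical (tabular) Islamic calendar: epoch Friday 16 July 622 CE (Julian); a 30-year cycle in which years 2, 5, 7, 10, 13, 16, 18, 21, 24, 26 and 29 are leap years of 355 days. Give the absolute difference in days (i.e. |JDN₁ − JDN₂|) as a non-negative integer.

41

First date → JDN 2395009; second date → JDN 2394968.
The interval is |2395009 − 2394968| = 41 days.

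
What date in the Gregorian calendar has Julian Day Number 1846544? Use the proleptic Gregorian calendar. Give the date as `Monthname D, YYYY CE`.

July 26, 343 CE

JDN 2451545 is 1 Jan 2000; 1846544 is −605001 days from there.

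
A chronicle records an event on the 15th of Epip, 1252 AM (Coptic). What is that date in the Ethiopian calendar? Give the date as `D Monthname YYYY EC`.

Julian Day Number of the source date = 2282272.
Converting JDN 2282272 to the Ethiopian calendar gives 15 Hamle 1528 EC.

15 Hamle 1528 EC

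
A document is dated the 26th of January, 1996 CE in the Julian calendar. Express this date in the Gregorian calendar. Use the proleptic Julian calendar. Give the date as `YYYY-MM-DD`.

The Julian–Gregorian offset here is 13 days (Julian trailing).
26 January 1996 Julian + 13 days → 8 February 1996 Gregorian.

1996-02-08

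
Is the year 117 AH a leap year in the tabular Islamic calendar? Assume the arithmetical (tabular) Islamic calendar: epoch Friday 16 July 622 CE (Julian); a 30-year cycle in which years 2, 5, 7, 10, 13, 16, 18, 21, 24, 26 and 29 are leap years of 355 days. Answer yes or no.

no

Year 117 AH is year 27 of its 30-year cycle; leap positions are 2, 5, 7, 10, 13, 16, 18, 21, 24, 26, 29, so it is a common year (354 days).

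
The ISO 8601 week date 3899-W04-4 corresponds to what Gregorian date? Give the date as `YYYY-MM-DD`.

3899-01-26

ISO week 1 of 3899 is the week containing the first Thursday of 3899.
Week 4, day 4 (Thursday) lands on 3899-01-26.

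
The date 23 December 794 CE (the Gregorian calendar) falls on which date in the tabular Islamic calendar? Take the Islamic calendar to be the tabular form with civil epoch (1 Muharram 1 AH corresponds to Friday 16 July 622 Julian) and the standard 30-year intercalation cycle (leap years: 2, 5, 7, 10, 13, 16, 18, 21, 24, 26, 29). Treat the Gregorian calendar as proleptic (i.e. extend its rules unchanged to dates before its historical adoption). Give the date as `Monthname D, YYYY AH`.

Both dates share Julian Day Number 2011419; in the tabular Islamic calendar that is 21 Ramadan 178 AH.

Ramadan 21, 178 AH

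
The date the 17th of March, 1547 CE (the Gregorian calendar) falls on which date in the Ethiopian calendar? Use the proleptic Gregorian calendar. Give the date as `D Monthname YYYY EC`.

Julian Day Number of the source date = 2286165.
Converting JDN 2286165 to the Ethiopian calendar gives 11 Megabit 1539 EC.

11 Megabit 1539 EC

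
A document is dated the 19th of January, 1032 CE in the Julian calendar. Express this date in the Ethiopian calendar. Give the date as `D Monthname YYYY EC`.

23 Tir 1024 EC

The source date corresponds to 25 January 1032 in the proleptic Gregorian calendar (JDN 2098014).
That day falls on 23 Tir 1024 EC in the Ethiopian calendar.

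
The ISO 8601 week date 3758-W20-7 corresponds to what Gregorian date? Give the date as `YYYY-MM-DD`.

3758-05-21

ISO week 1 of 3758 is the week containing the first Thursday of 3758.
Week 20, day 7 (Sunday) lands on 3758-05-21.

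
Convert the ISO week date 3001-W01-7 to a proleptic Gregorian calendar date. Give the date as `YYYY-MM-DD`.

ISO week 1 of 3001 is the week containing the first Thursday of 3001.
Week 1, day 7 (Sunday) lands on 3001-01-04.

3001-01-04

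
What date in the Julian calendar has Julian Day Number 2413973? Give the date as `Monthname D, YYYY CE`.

February 5, 1897 CE

The Gregorian equivalent of JDN 2413973 is 17 February 1897.
In the Julian calendar that day is February 5, 1897 CE.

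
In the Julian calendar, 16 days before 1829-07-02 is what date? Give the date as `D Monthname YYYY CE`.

The starting date is JDN 2389283; 2389283 − 16 = 2389267.
JDN 2389267 corresponds to 16 June 1829 CE.

16 June 1829 CE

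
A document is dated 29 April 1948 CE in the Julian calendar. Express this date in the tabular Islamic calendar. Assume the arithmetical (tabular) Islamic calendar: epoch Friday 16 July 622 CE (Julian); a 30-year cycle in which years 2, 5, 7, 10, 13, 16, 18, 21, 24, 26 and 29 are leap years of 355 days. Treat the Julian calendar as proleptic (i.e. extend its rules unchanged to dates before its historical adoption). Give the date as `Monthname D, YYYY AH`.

Julian Day Number of the source date = 2432684.
Converting JDN 2432684 to the tabular Islamic calendar gives 3 Rajab 1367 AH.

Rajab 3, 1367 AH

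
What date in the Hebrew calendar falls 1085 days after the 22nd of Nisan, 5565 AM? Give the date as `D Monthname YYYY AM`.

13 Nisan 5568 AM

The starting date is JDN 2380433; 2380433 + 1085 = 2381518.
JDN 2381518 corresponds to 13 Nisan 5568 AM.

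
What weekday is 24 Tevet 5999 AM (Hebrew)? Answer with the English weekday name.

In the Gregorian calendar this is 1 January 2239 (JDN 2538838).
2538838 ≡ 1 (mod 7); counting from Monday = 0 gives Tuesday.

Tuesday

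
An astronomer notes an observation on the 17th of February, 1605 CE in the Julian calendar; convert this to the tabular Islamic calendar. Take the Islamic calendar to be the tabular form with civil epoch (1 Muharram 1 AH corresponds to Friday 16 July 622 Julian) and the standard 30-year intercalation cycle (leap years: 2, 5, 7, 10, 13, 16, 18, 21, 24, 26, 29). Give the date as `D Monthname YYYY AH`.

8 Shawwal 1013 AH

The source date corresponds to 27 February 1605 in the Gregorian calendar (JDN 2307332).
That day falls on 8 Shawwal 1013 AH in the tabular Islamic calendar.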